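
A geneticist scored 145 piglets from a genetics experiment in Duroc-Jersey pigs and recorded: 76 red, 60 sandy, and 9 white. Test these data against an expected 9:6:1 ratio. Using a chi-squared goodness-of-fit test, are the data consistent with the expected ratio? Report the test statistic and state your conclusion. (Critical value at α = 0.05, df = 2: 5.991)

0.962; consistent

Under the 9:6:1 hypothesis (Σ ratio = 16, N = 145):
  red: 145 × 9/16 = 81.5625
  sandy: 145 × 6/16 = 54.375
  white: 145 × 1/16 = 9.0625
χ² = Σ (O − E)² / E
  red: (76 − 81.5625)² / 81.5625 = 0.3794
  sandy: (60 − 54.375)² / 54.375 = 0.5819
  white: (9 − 9.0625)² / 9.0625 = 0.0004
χ² = 0.3794 + 0.5819 + 0.0004 = 0.9617 ≈ 0.962
Degrees of freedom = 3 − 1 = 2; critical value at α = 0.05 is 5.991.
Since 0.962 < 5.991, we fail to reject the null hypothesis — the data are consistent with the 9:6:1 ratio.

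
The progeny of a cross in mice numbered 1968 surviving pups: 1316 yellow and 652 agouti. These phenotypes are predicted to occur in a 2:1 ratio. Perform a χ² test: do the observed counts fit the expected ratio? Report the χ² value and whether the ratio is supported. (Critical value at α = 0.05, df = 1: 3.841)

0.037; consistent

Under the 2:1 hypothesis (Σ ratio = 3, N = 1968):
  yellow: 1968 × 2/3 = 1312
  agouti: 1968 × 1/3 = 656
χ² = Σ (O − E)² / E
  yellow: (1316 − 1312)² / 1312 = 0.0122
  agouti: (652 − 656)² / 656 = 0.0244
χ² = 0.0122 + 0.0244 = 0.0366 ≈ 0.037
Degrees of freedom = 2 − 1 = 1; critical value at α = 0.05 is 3.841.
Since 0.037 < 3.841, we fail to reject the null hypothesis — the data are consistent with the 2:1 ratio.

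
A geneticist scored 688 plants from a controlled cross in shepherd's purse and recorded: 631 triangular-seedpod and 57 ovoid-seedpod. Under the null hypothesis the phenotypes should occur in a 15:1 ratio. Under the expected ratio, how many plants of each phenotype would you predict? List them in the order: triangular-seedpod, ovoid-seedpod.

The 15:1 ratio has 16 parts, so with N = 688 the expected counts are:
  triangular-seedpod: 688 × 15/16 = 645
  ovoid-seedpod: 688 × 1/16 = 43

645, 43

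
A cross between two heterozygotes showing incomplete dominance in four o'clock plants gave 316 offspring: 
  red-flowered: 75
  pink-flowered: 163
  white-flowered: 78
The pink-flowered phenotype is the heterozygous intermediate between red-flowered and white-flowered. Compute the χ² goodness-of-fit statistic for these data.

0.373

With incomplete dominance, a heterozygote × heterozygote cross gives a 1:2:1 phenotypic ratio.
Under the 1:2:1 hypothesis (Σ ratio = 4, N = 316):
  red-flowered: 316 × 1/4 = 79
  pink-flowered: 316 × 2/4 = 158
  white-flowered: 316 × 1/4 = 79
χ² = Σ (O − E)² / E
  red-flowered: (75 − 79)² / 79 = 0.2025
  pink-flowered: (163 − 158)² / 158 = 0.1582
  white-flowered: (78 − 79)² / 79 = 0.0127
χ² = 0.2025 + 0.1582 + 0.0127 = 0.3734 ≈ 0.373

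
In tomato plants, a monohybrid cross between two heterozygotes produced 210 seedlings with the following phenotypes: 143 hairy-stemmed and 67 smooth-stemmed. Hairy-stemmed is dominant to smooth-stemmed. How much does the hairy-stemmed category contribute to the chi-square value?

For a monohybrid cross between heterozygotes with complete dominance, the expected phenotypic ratio is 3:1.
Expected counts for N = 210 under a 3:1 ratio (total parts = 4):
  hairy-stemmed: 210 × 3/4 = 157.5
  smooth-stemmed: 210 × 1/4 = 52.5
Contribution of hairy-stemmed: (143 − 157.5)² / 157.5 = 1.3349

1.335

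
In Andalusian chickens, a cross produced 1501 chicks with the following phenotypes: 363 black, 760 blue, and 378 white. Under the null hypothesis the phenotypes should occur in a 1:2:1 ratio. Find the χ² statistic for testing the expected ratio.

Total ratio parts = 4. Expected numbers out of 1501:
  black: 1501 × 1/4 = 375.25
  blue: 1501 × 2/4 = 750.5
  white: 1501 × 1/4 = 375.25
χ² = Σ (O − E)² / E
  black: (363 − 375.25)² / 375.25 = 0.3999
  blue: (760 − 750.5)² / 750.5 = 0.1203
  white: (378 − 375.25)² / 375.25 = 0.0202
χ² = 0.3999 + 0.1203 + 0.0202 = 0.5404 ≈ 0.540

0.540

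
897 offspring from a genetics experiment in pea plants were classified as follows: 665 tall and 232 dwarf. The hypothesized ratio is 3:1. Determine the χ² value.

Total ratio parts = 4. Expected numbers out of 897:
  tall: 897 × 3/4 = 672.75
  dwarf: 897 × 1/4 = 224.25
χ² = Σ (O − E)² / E
  tall: (665 − 672.75)² / 672.75 = 0.0893
  dwarf: (232 − 224.25)² / 224.25 = 0.2678
χ² = 0.0893 + 0.2678 = 0.3571 ≈ 0.357

0.357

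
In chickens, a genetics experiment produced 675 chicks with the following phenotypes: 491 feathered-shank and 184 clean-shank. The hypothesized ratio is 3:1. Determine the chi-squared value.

1.838

Total ratio parts = 4. Expected numbers out of 675:
  feathered-shank: 675 × 3/4 = 506.25
  clean-shank: 675 × 1/4 = 168.75
χ² = Σ (O − E)² / E
  feathered-shank: (491 − 506.25)² / 506.25 = 0.4594
  clean-shank: (184 − 168.75)² / 168.75 = 1.3781
χ² = 0.4594 + 1.3781 = 1.8375 ≈ 1.838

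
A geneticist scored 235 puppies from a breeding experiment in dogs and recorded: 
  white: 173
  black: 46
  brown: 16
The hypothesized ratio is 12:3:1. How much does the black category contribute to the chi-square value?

Under the 12:3:1 hypothesis (Σ ratio = 16, N = 235):
  white: 235 × 12/16 = 176.25
  black: 235 × 3/16 = 44.0625
  brown: 235 × 1/16 = 14.6875
Contribution of black: (46 − 44.0625)² / 44.0625 = 0.0852

0.085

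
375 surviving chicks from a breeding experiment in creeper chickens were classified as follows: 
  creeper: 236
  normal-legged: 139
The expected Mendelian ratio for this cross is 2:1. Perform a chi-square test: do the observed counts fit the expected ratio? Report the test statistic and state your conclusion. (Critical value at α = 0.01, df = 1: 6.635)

Expected counts for N = 375 under a 2:1 ratio (total parts = 3):
  creeper: 375 × 2/3 = 250
  normal-legged: 375 × 1/3 = 125
χ² = Σ (O − E)² / E
  creeper: (236 − 250)² / 250 = 0.7840
  normal-legged: (139 − 125)² / 125 = 1.5680
χ² = 0.7840 + 1.5680 = 2.352
Degrees of freedom = 2 − 1 = 1; critical value at α = 0.01 is 6.635.
Since 2.352 < 6.635, we fail to reject the null hypothesis — the data are consistent with the 2:1 ratio.

2.352; consistent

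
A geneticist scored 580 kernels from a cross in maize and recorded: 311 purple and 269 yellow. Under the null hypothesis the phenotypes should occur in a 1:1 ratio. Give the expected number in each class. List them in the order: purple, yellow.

290, 290

Under the 1:1 hypothesis (Σ ratio = 2, N = 580):
  purple: 580 × 1/2 = 290
  yellow: 580 × 1/2 = 290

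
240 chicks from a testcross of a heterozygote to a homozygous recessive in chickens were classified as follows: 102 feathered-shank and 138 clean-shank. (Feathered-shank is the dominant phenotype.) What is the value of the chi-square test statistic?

5.400

A testcross of a heterozygote (Aa × aa) gives a 1:1 phenotypic ratio.
The 1:1 ratio has 2 parts, so with N = 240 the expected counts are:
  feathered-shank: 240 × 1/2 = 120
  clean-shank: 240 × 1/2 = 120
χ² = Σ (O − E)² / E
  feathered-shank: (102 − 120)² / 120 = 2.7000
  clean-shank: (138 − 120)² / 120 = 2.7000
χ² = 2.7000 + 2.7000 = 5.400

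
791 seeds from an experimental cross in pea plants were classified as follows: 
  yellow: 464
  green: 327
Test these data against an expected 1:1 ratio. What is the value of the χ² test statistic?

Under the 1:1 hypothesis (Σ ratio = 2, N = 791):
  yellow: 791 × 1/2 = 395.5
  green: 791 × 1/2 = 395.5
χ² = Σ (O − E)² / E
  yellow: (464 − 395.5)² / 395.5 = 11.8641
  green: (327 − 395.5)² / 395.5 = 11.8641
χ² = 11.8641 + 11.8641 = 23.7282 ≈ 23.728

23.728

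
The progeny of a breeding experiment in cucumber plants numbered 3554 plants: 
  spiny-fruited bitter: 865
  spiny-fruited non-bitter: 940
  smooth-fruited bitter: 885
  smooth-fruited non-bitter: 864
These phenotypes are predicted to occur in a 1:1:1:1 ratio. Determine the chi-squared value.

4.296

Under the 1:1:1:1 hypothesis (Σ ratio = 4, N = 3554):
  spiny-fruited bitter: 3554 × 1/4 = 888.5
  spiny-fruited non-bitter: 3554 × 1/4 = 888.5
  smooth-fruited bitter: 3554 × 1/4 = 888.5
  smooth-fruited non-bitter: 3554 × 1/4 = 888.5
χ² = Σ (O − E)² / E
  spiny-fruited bitter: (865 − 888.5)² / 888.5 = 0.6216
  spiny-fruited non-bitter: (940 − 888.5)² / 888.5 = 2.9851
  smooth-fruited bitter: (885 − 888.5)² / 888.5 = 0.0138
  smooth-fruited non-bitter: (864 − 888.5)² / 888.5 = 0.6756
χ² = 0.6216 + 2.9851 + 0.0138 + 0.6756 = 4.2961 ≈ 4.296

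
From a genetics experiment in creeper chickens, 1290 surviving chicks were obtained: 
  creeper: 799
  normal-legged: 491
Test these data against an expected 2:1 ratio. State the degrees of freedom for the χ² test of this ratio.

A goodness-of-fit test with 2 phenotype classes has df = 2 − 1 = 1.

1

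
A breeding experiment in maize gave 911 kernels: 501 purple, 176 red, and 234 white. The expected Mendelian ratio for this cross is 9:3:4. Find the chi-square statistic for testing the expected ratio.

0.584

Expected counts for N = 911 under a 9:3:4 ratio (total parts = 16):
  purple: 911 × 9/16 = 512.4375
  red: 911 × 3/16 = 170.8125
  white: 911 × 4/16 = 227.75
χ² = Σ (O − E)² / E
  purple: (501 − 512.4375)² / 512.4375 = 0.2553
  red: (176 − 170.8125)² / 170.8125 = 0.1575
  white: (234 − 227.75)² / 227.75 = 0.1715
χ² = 0.2553 + 0.1575 + 0.1715 = 0.5843 ≈ 0.584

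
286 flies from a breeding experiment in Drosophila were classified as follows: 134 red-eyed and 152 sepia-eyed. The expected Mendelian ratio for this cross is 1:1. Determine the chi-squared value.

1.133

Under the 1:1 hypothesis (Σ ratio = 2, N = 286):
  red-eyed: 286 × 1/2 = 143
  sepia-eyed: 286 × 1/2 = 143
χ² = Σ (O − E)² / E
  red-eyed: (134 − 143)² / 143 = 0.5664
  sepia-eyed: (152 − 143)² / 143 = 0.5664
χ² = 0.5664 + 0.5664 = 1.1328 ≈ 1.133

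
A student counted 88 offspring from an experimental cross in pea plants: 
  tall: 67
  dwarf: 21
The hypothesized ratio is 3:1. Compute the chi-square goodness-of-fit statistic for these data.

Total ratio parts = 4. Expected numbers out of 88:
  tall: 88 × 3/4 = 66
  dwarf: 88 × 1/4 = 22
χ² = Σ (O − E)² / E
  tall: (67 − 66)² / 66 = 0.0152
  dwarf: (21 − 22)² / 22 = 0.0455
χ² = 0.0152 + 0.0455 = 0.0607 ≈ 0.061

0.061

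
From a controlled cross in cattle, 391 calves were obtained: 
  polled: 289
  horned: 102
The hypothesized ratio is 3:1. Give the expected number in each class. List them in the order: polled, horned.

293.25, 97.75

Total ratio parts = 4. Expected numbers out of 391:
  polled: 391 × 3/4 = 293.25
  horned: 391 × 1/4 = 97.75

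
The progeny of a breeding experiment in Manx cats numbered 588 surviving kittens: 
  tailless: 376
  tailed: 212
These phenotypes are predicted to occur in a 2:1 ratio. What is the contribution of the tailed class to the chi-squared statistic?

Expected counts for N = 588 under a 2:1 ratio (total parts = 3):
  tailless: 588 × 2/3 = 392
  tailed: 588 × 1/3 = 196
Contribution of tailed: (212 − 196)² / 196 = 1.3061

1.306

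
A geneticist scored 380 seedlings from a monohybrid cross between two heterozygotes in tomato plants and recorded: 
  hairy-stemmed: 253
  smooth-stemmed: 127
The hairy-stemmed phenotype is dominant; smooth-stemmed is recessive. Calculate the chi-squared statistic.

For a monohybrid cross between heterozygotes with complete dominance, the expected phenotypic ratio is 3:1.
Under the 3:1 hypothesis (Σ ratio = 4, N = 380):
  hairy-stemmed: 380 × 3/4 = 285
  smooth-stemmed: 380 × 1/4 = 95
χ² = Σ (O − E)² / E
  hairy-stemmed: (253 − 285)² / 285 = 3.5930
  smooth-stemmed: (127 − 95)² / 95 = 10.7789
χ² = 3.5930 + 10.7789 = 14.3719 ≈ 14.372

14.372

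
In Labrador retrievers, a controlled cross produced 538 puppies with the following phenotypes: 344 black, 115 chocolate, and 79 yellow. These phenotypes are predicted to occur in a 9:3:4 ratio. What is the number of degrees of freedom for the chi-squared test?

2

A goodness-of-fit test with 3 phenotype classes has df = 3 − 1 = 2.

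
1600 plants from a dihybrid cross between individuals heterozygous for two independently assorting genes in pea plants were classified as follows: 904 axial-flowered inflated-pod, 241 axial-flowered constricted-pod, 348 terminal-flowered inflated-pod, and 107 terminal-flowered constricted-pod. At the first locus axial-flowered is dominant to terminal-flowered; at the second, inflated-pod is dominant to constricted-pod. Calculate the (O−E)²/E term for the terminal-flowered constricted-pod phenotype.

0.490

A dihybrid F₂ with independent assortment and complete dominance at both loci gives a 9:3:3:1 phenotypic ratio.
Under the 9:3:3:1 hypothesis (Σ ratio = 16, N = 1600):
  axial-flowered inflated-pod: 1600 × 9/16 = 900
  axial-flowered constricted-pod: 1600 × 3/16 = 300
  terminal-flowered inflated-pod: 1600 × 3/16 = 300
  terminal-flowered constricted-pod: 1600 × 1/16 = 100
Contribution of terminal-flowered constricted-pod: (107 − 100)² / 100 = 0.4900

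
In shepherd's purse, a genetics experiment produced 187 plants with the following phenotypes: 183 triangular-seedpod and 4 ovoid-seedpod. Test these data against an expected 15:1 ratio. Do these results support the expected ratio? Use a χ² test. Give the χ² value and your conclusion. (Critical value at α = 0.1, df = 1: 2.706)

5.394; not consistent

Under the 15:1 hypothesis (Σ ratio = 16, N = 187):
  triangular-seedpod: 187 × 15/16 = 175.3125
  ovoid-seedpod: 187 × 1/16 = 11.6875
χ² = Σ (O − E)² / E
  triangular-seedpod: (183 − 175.3125)² / 175.3125 = 0.3371
  ovoid-seedpod: (4 − 11.6875)² / 11.6875 = 5.0565
χ² = 0.3371 + 5.0565 = 5.3936 ≈ 5.394
Degrees of freedom = 2 − 1 = 1; critical value at α = 0.1 is 2.706.
Since 5.394 > 2.706, we reject the null hypothesis — the data do not fit the 15:1 ratio.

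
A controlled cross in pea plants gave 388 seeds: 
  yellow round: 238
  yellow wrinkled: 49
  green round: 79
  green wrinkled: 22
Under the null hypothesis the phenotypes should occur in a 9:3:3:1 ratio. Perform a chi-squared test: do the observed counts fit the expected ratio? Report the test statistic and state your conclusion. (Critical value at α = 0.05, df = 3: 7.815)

Under the 9:3:3:1 hypothesis (Σ ratio = 16, N = 388):
  yellow round: 388 × 9/16 = 218.25
  yellow wrinkled: 388 × 3/16 = 72.75
  green round: 388 × 3/16 = 72.75
  green wrinkled: 388 × 1/16 = 24.25
χ² = Σ (O − E)² / E
  yellow round: (238 − 218.25)² / 218.25 = 1.7872
  yellow wrinkled: (49 − 72.75)² / 72.75 = 7.7534
  green round: (79 − 72.75)² / 72.75 = 0.5369
  green wrinkled: (22 − 24.25)² / 24.25 = 0.2088
χ² = 1.7872 + 7.7534 + 0.5369 + 0.2088 = 10.2863 ≈ 10.286
Degrees of freedom = 4 − 1 = 3; critical value at α = 0.05 is 7.815.
Since 10.286 > 7.815, we reject the null hypothesis — the data do not fit the 9:3:3:1 ratio.

10.286; not consistent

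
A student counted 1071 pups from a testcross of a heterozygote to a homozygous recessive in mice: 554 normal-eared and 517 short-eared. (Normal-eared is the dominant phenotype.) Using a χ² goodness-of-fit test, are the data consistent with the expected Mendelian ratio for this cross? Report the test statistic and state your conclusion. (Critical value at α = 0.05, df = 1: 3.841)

1.278; consistent

A testcross of a heterozygote (Aa × aa) gives a 1:1 phenotypic ratio.
Under the 1:1 hypothesis (Σ ratio = 2, N = 1071):
  normal-eared: 1071 × 1/2 = 535.5
  short-eared: 1071 × 1/2 = 535.5
χ² = Σ (O − E)² / E
  normal-eared: (554 − 535.5)² / 535.5 = 0.6391
  short-eared: (517 − 535.5)² / 535.5 = 0.6391
χ² = 0.6391 + 0.6391 = 1.2782 ≈ 1.278
Degrees of freedom = 2 − 1 = 1; critical value at α = 0.05 is 3.841.
Since 1.278 < 3.841, we fail to reject the null hypothesis — the data are consistent with the 1:1 ratio.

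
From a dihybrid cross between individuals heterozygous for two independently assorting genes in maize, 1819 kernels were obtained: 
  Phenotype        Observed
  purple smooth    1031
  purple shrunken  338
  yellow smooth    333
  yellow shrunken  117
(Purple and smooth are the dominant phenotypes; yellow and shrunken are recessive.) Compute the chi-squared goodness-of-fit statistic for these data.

0.374

A dihybrid F₂ with independent assortment and complete dominance at both loci gives a 9:3:3:1 phenotypic ratio.
Under the 9:3:3:1 hypothesis (Σ ratio = 16, N = 1819):
  purple smooth: 1819 × 9/16 = 1023.1875
  purple shrunken: 1819 × 3/16 = 341.0625
  yellow smooth: 1819 × 3/16 = 341.0625
  yellow shrunken: 1819 × 1/16 = 113.6875
χ² = Σ (O − E)² / E
  purple smooth: (1031 − 1023.1875)² / 1023.1875 = 0.0597
  purple shrunken: (338 − 341.0625)² / 341.0625 = 0.0275
  yellow smooth: (333 − 341.0625)² / 341.0625 = 0.1906
  yellow shrunken: (117 − 113.6875)² / 113.6875 = 0.0965
χ² = 0.0597 + 0.0275 + 0.1906 + 0.0965 = 0.3743 ≈ 0.374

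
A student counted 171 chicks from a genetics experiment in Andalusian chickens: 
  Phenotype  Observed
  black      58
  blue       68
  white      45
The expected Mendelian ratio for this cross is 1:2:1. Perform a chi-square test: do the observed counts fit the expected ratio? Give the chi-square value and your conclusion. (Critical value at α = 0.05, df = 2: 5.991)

9.140; not consistent

The 1:2:1 ratio has 4 parts, so with N = 171 the expected counts are:
  black: 171 × 1/4 = 42.75
  blue: 171 × 2/4 = 85.5
  white: 171 × 1/4 = 42.75
χ² = Σ (O − E)² / E
  black: (58 − 42.75)² / 42.75 = 5.4401
  blue: (68 − 85.5)² / 85.5 = 3.5819
  white: (45 − 42.75)² / 42.75 = 0.1184
χ² = 5.4401 + 3.5819 + 0.1184 = 9.1404 ≈ 9.140
Degrees of freedom = 3 − 1 = 2; critical value at α = 0.05 is 5.991.
Since 9.140 > 5.991, we reject the null hypothesis — the data do not fit the 1:2:1 ratio.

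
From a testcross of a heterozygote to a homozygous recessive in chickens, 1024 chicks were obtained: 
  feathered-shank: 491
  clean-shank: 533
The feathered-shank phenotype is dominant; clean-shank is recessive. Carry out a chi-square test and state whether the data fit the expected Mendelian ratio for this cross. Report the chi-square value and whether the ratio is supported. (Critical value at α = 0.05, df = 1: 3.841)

A testcross of a heterozygote (Aa × aa) gives a 1:1 phenotypic ratio.
Under the 1:1 hypothesis (Σ ratio = 2, N = 1024):
  feathered-shank: 1024 × 1/2 = 512
  clean-shank: 1024 × 1/2 = 512
χ² = Σ (O − E)² / E
  feathered-shank: (491 − 512)² / 512 = 0.8613
  clean-shank: (533 − 512)² / 512 = 0.8613
χ² = 0.8613 + 0.8613 = 1.7226 ≈ 1.723
Degrees of freedom = 2 − 1 = 1; critical value at α = 0.05 is 3.841.
Since 1.723 < 3.841, we fail to reject the null hypothesis — the data are consistent with the 1:1 ratio.

1.723; consistent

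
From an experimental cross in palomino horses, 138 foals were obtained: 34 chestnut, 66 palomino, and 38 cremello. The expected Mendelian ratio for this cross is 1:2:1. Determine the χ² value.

0.493

Under the 1:2:1 hypothesis (Σ ratio = 4, N = 138):
  chestnut: 138 × 1/4 = 34.5
  palomino: 138 × 2/4 = 69
  cremello: 138 × 1/4 = 34.5
χ² = Σ (O − E)² / E
  chestnut: (34 − 34.5)² / 34.5 = 0.0072
  palomino: (66 − 69)² / 69 = 0.1304
  cremello: (38 − 34.5)² / 34.5 = 0.3551
χ² = 0.0072 + 0.1304 + 0.3551 = 0.4927 ≈ 0.493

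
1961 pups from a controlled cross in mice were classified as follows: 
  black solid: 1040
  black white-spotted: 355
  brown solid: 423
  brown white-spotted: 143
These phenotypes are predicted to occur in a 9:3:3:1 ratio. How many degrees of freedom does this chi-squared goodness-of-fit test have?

A goodness-of-fit test with 4 phenotype classes has df = 4 − 1 = 3.

3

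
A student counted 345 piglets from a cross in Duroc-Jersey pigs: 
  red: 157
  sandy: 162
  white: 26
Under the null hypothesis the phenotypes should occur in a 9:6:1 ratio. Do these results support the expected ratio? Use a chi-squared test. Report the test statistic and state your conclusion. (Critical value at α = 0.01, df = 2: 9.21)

The 9:6:1 ratio has 16 parts, so with N = 345 the expected counts are:
  red: 345 × 9/16 = 194.0625
  sandy: 345 × 6/16 = 129.375
  white: 345 × 1/16 = 21.5625
χ² = Σ (O − E)² / E
  red: (157 − 194.0625)² / 194.0625 = 7.0783
  sandy: (162 − 129.375)² / 129.375 = 8.2272
  white: (26 − 21.5625)² / 21.5625 = 0.9132
χ² = 7.0783 + 8.2272 + 0.9132 = 16.2187 ≈ 16.219
Degrees of freedom = 3 − 1 = 2; critical value at α = 0.01 is 9.21.
Since 16.219 > 9.21, we reject the null hypothesis — the data do not fit the 9:6:1 ratio.

16.219; not consistent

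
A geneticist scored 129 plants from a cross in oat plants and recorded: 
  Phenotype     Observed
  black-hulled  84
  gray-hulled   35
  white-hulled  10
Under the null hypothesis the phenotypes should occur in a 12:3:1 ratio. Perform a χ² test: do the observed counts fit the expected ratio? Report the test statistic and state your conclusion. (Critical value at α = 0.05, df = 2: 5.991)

6.979; not consistent

Total ratio parts = 16. Expected numbers out of 129:
  black-hulled: 129 × 12/16 = 96.75
  gray-hulled: 129 × 3/16 = 24.1875
  white-hulled: 129 × 1/16 = 8.0625
χ² = Σ (O − E)² / E
  black-hulled: (84 − 96.75)² / 96.75 = 1.6802
  gray-hulled: (35 − 24.1875)² / 24.1875 = 4.8335
  white-hulled: (10 − 8.0625)² / 8.0625 = 0.4656
χ² = 1.6802 + 4.8335 + 0.4656 = 6.9793 ≈ 6.979
Degrees of freedom = 3 − 1 = 2; critical value at α = 0.05 is 5.991.
Since 6.979 > 5.991, we reject the null hypothesis — the data do not fit the 12:3:1 ratio.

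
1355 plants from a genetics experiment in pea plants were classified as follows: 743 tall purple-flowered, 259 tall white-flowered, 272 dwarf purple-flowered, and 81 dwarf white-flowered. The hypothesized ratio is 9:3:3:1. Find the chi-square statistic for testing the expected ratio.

Under the 9:3:3:1 hypothesis (Σ ratio = 16, N = 1355):
  tall purple-flowered: 1355 × 9/16 = 762.1875
  tall white-flowered: 1355 × 3/16 = 254.0625
  dwarf purple-flowered: 1355 × 3/16 = 254.0625
  dwarf white-flowered: 1355 × 1/16 = 84.6875
χ² = Σ (O − E)² / E
  tall purple-flowered: (743 − 762.1875)² / 762.1875 = 0.4830
  tall white-flowered: (259 − 254.0625)² / 254.0625 = 0.0960
  dwarf purple-flowered: (272 − 254.0625)² / 254.0625 = 1.2664
  dwarf white-flowered: (81 − 84.6875)² / 84.6875 = 0.1606
χ² = 0.4830 + 0.0960 + 1.2664 + 0.1606 = 2.006

2.006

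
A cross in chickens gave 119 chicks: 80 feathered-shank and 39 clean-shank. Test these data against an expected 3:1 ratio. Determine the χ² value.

Under the 3:1 hypothesis (Σ ratio = 4, N = 119):
  feathered-shank: 119 × 3/4 = 89.25
  clean-shank: 119 × 1/4 = 29.75
χ² = Σ (O − E)² / E
  feathered-shank: (80 − 89.25)² / 89.25 = 0.9587
  clean-shank: (39 − 29.75)² / 29.75 = 2.8761
χ² = 0.9587 + 2.8761 = 3.8348 ≈ 3.835

3.835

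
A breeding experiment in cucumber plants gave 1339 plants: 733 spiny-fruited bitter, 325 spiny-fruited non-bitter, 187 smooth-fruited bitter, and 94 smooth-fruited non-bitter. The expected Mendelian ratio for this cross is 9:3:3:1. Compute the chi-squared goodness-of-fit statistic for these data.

Expected counts for N = 1339 under a 9:3:3:1 ratio (total parts = 16):
  spiny-fruited bitter: 1339 × 9/16 = 753.1875
  spiny-fruited non-bitter: 1339 × 3/16 = 251.0625
  smooth-fruited bitter: 1339 × 3/16 = 251.0625
  smooth-fruited non-bitter: 1339 × 1/16 = 83.6875
χ² = Σ (O − E)² / E
  spiny-fruited bitter: (733 − 753.1875)² / 753.1875 = 0.5411
  spiny-fruited non-bitter: (325 − 251.0625)² / 251.0625 = 21.7745
  smooth-fruited bitter: (187 − 251.0625)² / 251.0625 = 16.3465
  smooth-fruited non-bitter: (94 − 83.6875)² / 83.6875 = 1.2708
χ² = 0.5411 + 21.7745 + 16.3465 + 1.2708 = 39.9329 ≈ 39.933

39.933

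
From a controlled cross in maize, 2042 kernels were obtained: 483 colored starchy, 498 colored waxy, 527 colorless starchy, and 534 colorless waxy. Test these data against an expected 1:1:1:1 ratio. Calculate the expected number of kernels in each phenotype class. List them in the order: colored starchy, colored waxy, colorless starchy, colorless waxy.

Under the 1:1:1:1 hypothesis (Σ ratio = 4, N = 2042):
  colored starchy: 2042 × 1/4 = 510.5
  colored waxy: 2042 × 1/4 = 510.5
  colorless starchy: 2042 × 1/4 = 510.5
  colorless waxy: 2042 × 1/4 = 510.5

510.5, 510.5, 510.5, 510.5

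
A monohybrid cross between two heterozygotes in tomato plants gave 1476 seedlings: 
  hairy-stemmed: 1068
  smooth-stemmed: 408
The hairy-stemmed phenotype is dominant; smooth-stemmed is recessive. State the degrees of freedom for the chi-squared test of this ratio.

1

For a monohybrid cross between heterozygotes with complete dominance, the expected phenotypic ratio is 3:1.
A goodness-of-fit test with 2 phenotype classes has df = 2 − 1 = 1.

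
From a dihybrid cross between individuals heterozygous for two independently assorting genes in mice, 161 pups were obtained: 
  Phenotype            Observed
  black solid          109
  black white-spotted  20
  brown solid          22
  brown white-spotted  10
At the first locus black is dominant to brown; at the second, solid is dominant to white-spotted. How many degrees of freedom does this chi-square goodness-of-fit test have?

3

A dihybrid F₂ with independent assortment and complete dominance at both loci gives a 9:3:3:1 phenotypic ratio.
A goodness-of-fit test with 4 phenotype classes has df = 4 − 1 = 3.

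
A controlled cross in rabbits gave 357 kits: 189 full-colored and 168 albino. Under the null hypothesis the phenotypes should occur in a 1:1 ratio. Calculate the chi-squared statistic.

1.235

Expected counts for N = 357 under a 1:1 ratio (total parts = 2):
  full-colored: 357 × 1/2 = 178.5
  albino: 357 × 1/2 = 178.5
χ² = Σ (O − E)² / E
  full-colored: (189 − 178.5)² / 178.5 = 0.6176
  albino: (168 − 178.5)² / 178.5 = 0.6176
χ² = 0.6176 + 0.6176 = 1.2352 ≈ 1.235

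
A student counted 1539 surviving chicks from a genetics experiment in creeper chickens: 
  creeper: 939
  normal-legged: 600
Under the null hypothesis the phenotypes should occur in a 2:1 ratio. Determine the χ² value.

Total ratio parts = 3. Expected numbers out of 1539:
  creeper: 1539 × 2/3 = 1026
  normal-legged: 1539 × 1/3 = 513
χ² = Σ (O − E)² / E
  creeper: (939 − 1026)² / 1026 = 7.3772
  normal-legged: (600 − 513)² / 513 = 14.7544
χ² = 7.3772 + 14.7544 = 22.1316 ≈ 22.132

22.132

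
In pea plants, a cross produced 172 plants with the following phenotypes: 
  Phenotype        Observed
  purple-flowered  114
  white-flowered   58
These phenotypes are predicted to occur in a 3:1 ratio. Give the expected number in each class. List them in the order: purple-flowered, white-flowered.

Under the 3:1 hypothesis (Σ ratio = 4, N = 172):
  purple-flowered: 172 × 3/4 = 129
  white-flowered: 172 × 1/4 = 43

129, 43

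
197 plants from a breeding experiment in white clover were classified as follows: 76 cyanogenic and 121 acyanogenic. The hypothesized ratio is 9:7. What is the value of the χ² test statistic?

24.998

Total ratio parts = 16. Expected numbers out of 197:
  cyanogenic: 197 × 9/16 = 110.8125
  acyanogenic: 197 × 7/16 = 86.1875
χ² = Σ (O − E)² / E
  cyanogenic: (76 − 110.8125)² / 110.8125 = 10.9366
  acyanogenic: (121 − 86.1875)² / 86.1875 = 14.0613
χ² = 10.9366 + 14.0613 = 24.9979 ≈ 24.998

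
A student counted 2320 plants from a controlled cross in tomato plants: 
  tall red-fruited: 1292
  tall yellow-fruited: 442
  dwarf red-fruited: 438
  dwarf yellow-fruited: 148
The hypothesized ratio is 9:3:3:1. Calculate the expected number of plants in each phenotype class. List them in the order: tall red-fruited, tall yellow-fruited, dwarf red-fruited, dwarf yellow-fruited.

Expected counts for N = 2320 under a 9:3:3:1 ratio (total parts = 16):
  tall red-fruited: 2320 × 9/16 = 1305
  tall yellow-fruited: 2320 × 3/16 = 435
  dwarf red-fruited: 2320 × 3/16 = 435
  dwarf yellow-fruited: 2320 × 1/16 = 145

1305, 435, 435, 145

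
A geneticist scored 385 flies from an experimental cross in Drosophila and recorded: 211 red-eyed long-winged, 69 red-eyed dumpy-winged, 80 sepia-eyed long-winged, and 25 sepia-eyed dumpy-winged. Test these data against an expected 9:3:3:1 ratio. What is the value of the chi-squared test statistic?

The 9:3:3:1 ratio has 16 parts, so with N = 385 the expected counts are:
  red-eyed long-winged: 385 × 9/16 = 216.5625
  red-eyed dumpy-winged: 385 × 3/16 = 72.1875
  sepia-eyed long-winged: 385 × 3/16 = 72.1875
  sepia-eyed dumpy-winged: 385 × 1/16 = 24.0625
χ² = Σ (O − E)² / E
  red-eyed long-winged: (211 − 216.5625)² / 216.5625 = 0.1429
  red-eyed dumpy-winged: (69 − 72.1875)² / 72.1875 = 0.1407
  sepia-eyed long-winged: (80 − 72.1875)² / 72.1875 = 0.8455
  sepia-eyed dumpy-winged: (25 − 24.0625)² / 24.0625 = 0.0365
χ² = 0.1429 + 0.1407 + 0.8455 + 0.0365 = 1.1656 ≈ 1.166

1.166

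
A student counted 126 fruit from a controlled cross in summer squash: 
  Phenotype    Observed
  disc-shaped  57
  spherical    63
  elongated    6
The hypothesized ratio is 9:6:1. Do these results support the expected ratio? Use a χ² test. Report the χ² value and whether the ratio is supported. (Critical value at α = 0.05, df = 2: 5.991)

Total ratio parts = 16. Expected numbers out of 126:
  disc-shaped: 126 × 9/16 = 70.875
  spherical: 126 × 6/16 = 47.25
  elongated: 126 × 1/16 = 7.875
χ² = Σ (O − E)² / E
  disc-shaped: (57 − 70.875)² / 70.875 = 2.7163
  spherical: (63 − 47.25)² / 47.25 = 5.2500
  elongated: (6 − 7.875)² / 7.875 = 0.4464
χ² = 2.7163 + 5.2500 + 0.4464 = 8.4127 ≈ 8.413
Degrees of freedom = 3 − 1 = 2; critical value at α = 0.05 is 5.991.
Since 8.413 > 5.991, we reject the null hypothesis — the data do not fit the 9:6:1 ratio.

8.413; not consistent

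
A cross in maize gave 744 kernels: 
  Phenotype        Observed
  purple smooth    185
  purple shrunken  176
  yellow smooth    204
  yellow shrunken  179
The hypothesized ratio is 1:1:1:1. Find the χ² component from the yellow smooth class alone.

The 1:1:1:1 ratio has 4 parts, so with N = 744 the expected counts are:
  purple smooth: 744 × 1/4 = 186
  purple shrunken: 744 × 1/4 = 186
  yellow smooth: 744 × 1/4 = 186
  yellow shrunken: 744 × 1/4 = 186
Contribution of yellow smooth: (204 − 186)² / 186 = 1.7419

1.742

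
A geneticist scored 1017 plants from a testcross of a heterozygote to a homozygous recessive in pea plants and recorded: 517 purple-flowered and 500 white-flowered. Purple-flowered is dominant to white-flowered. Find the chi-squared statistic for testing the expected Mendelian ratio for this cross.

A testcross of a heterozygote (Aa × aa) gives a 1:1 phenotypic ratio.
Total ratio parts = 2. Expected numbers out of 1017:
  purple-flowered: 1017 × 1/2 = 508.5
  white-flowered: 1017 × 1/2 = 508.5
χ² = Σ (O − E)² / E
  purple-flowered: (517 − 508.5)² / 508.5 = 0.1421
  white-flowered: (500 − 508.5)² / 508.5 = 0.1421
χ² = 0.1421 + 0.1421 = 0.2842 ≈ 0.284

0.284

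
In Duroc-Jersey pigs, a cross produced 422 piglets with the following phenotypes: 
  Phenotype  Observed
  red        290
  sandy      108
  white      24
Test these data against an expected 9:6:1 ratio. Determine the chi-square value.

27.837

Expected counts for N = 422 under a 9:6:1 ratio (total parts = 16):
  red: 422 × 9/16 = 237.375
  sandy: 422 × 6/16 = 158.25
  white: 422 × 1/16 = 26.375
χ² = Σ (O − E)² / E
  red: (290 − 237.375)² / 237.375 = 11.6667
  sandy: (108 − 158.25)² / 158.25 = 15.9562
  white: (24 − 26.375)² / 26.375 = 0.2139
χ² = 11.6667 + 15.9562 + 0.2139 = 27.8368 ≈ 27.837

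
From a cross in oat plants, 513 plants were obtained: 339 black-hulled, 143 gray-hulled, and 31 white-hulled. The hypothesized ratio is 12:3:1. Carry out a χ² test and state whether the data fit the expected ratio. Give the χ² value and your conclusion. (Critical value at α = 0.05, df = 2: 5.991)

28.258; not consistent

The 12:3:1 ratio has 16 parts, so with N = 513 the expected counts are:
  black-hulled: 513 × 12/16 = 384.75
  gray-hulled: 513 × 3/16 = 96.1875
  white-hulled: 513 × 1/16 = 32.0625
χ² = Σ (O − E)² / E
  black-hulled: (339 − 384.75)² / 384.75 = 5.4401
  gray-hulled: (143 − 96.1875)² / 96.1875 = 22.7827
  white-hulled: (31 − 32.0625)² / 32.0625 = 0.0352
χ² = 5.4401 + 22.7827 + 0.0352 = 28.258
Degrees of freedom = 3 − 1 = 2; critical value at α = 0.05 is 5.991.
Since 28.258 > 5.991, we reject the null hypothesis — the data do not fit the 12:3:1 ratio.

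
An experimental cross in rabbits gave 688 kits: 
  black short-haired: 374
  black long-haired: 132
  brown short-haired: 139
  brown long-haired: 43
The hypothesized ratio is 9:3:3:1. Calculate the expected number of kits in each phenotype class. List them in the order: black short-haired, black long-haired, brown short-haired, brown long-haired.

387, 129, 129, 43

Total ratio parts = 16. Expected numbers out of 688:
  black short-haired: 688 × 9/16 = 387
  black long-haired: 688 × 3/16 = 129
  brown short-haired: 688 × 3/16 = 129
  brown long-haired: 688 × 1/16 = 43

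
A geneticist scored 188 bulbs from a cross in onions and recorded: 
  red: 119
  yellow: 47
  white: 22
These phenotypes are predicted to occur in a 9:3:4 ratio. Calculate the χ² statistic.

Expected counts for N = 188 under a 9:3:4 ratio (total parts = 16):
  red: 188 × 9/16 = 105.75
  yellow: 188 × 3/16 = 35.25
  white: 188 × 4/16 = 47
χ² = Σ (O − E)² / E
  red: (119 − 105.75)² / 105.75 = 1.6602
  yellow: (47 − 35.25)² / 35.25 = 3.9167
  white: (22 − 47)² / 47 = 13.2979
χ² = 1.6602 + 3.9167 + 13.2979 = 18.8748 ≈ 18.875

18.875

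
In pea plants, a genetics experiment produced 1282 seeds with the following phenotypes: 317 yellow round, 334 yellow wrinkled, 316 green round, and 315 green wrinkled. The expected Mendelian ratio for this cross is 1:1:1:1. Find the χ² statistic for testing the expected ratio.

Expected counts for N = 1282 under a 1:1:1:1 ratio (total parts = 4):
  yellow round: 1282 × 1/4 = 320.5
  yellow wrinkled: 1282 × 1/4 = 320.5
  green round: 1282 × 1/4 = 320.5
  green wrinkled: 1282 × 1/4 = 320.5
χ² = Σ (O − E)² / E
  yellow round: (317 − 320.5)² / 320.5 = 0.0382
  yellow wrinkled: (334 − 320.5)² / 320.5 = 0.5686
  green round: (316 − 320.5)² / 320.5 = 0.0632
  green wrinkled: (315 − 320.5)² / 320.5 = 0.0944
χ² = 0.0382 + 0.5686 + 0.0632 + 0.0944 = 0.7644 ≈ 0.764

0.764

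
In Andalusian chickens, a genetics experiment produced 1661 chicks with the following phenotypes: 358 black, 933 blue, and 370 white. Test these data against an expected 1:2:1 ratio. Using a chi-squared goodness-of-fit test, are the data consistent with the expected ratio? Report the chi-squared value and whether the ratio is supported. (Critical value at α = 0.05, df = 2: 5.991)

The 1:2:1 ratio has 4 parts, so with N = 1661 the expected counts are:
  black: 1661 × 1/4 = 415.25
  blue: 1661 × 2/4 = 830.5
  white: 1661 × 1/4 = 415.25
χ² = Σ (O − E)² / E
  black: (358 − 415.25)² / 415.25 = 7.8930
  blue: (933 − 830.5)² / 830.5 = 12.6505
  white: (370 − 415.25)² / 415.25 = 4.9309
χ² = 7.8930 + 12.6505 + 4.9309 = 25.4744 ≈ 25.474
Degrees of freedom = 3 − 1 = 2; critical value at α = 0.05 is 5.991.
Since 25.474 > 5.991, we reject the null hypothesis — the data do not fit the 1:2:1 ratio.

25.474; not consistent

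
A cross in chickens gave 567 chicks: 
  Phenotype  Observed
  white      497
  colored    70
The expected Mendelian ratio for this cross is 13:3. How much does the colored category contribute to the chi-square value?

12.403

The 13:3 ratio has 16 parts, so with N = 567 the expected counts are:
  white: 567 × 13/16 = 460.6875
  colored: 567 × 3/16 = 106.3125
Contribution of colored: (70 − 106.3125)² / 106.3125 = 12.4030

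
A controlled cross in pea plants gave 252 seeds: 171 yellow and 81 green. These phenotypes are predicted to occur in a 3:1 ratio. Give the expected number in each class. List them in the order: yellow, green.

Under the 3:1 hypothesis (Σ ratio = 4, N = 252):
  yellow: 252 × 3/4 = 189
  green: 252 × 1/4 = 63

189, 63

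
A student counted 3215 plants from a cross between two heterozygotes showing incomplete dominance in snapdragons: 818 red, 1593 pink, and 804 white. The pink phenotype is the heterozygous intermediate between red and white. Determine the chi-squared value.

With incomplete dominance, a heterozygote × heterozygote cross gives a 1:2:1 phenotypic ratio.
The 1:2:1 ratio has 4 parts, so with N = 3215 the expected counts are:
  red: 3215 × 1/4 = 803.75
  pink: 3215 × 2/4 = 1607.5
  white: 3215 × 1/4 = 803.75
χ² = Σ (O − E)² / E
  red: (818 − 803.75)² / 803.75 = 0.2526
  pink: (1593 − 1607.5)² / 1607.5 = 0.1308
  white: (804 − 803.75)² / 803.75 = 0.0001
χ² = 0.2526 + 0.1308 + 0.0001 = 0.3835 ≈ 0.384

0.384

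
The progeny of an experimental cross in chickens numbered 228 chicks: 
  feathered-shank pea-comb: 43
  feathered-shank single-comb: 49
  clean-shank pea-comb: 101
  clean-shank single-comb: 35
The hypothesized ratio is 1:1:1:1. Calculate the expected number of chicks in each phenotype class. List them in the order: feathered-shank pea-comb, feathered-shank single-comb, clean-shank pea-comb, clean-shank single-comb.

Under the 1:1:1:1 hypothesis (Σ ratio = 4, N = 228):
  feathered-shank pea-comb: 228 × 1/4 = 57
  feathered-shank single-comb: 228 × 1/4 = 57
  clean-shank pea-comb: 228 × 1/4 = 57
  clean-shank single-comb: 228 × 1/4 = 57

57, 57, 57, 57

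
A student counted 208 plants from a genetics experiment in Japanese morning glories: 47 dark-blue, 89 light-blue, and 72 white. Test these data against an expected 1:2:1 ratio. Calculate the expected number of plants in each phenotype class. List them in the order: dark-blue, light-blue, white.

52, 104, 52

The 1:2:1 ratio has 4 parts, so with N = 208 the expected counts are:
  dark-blue: 208 × 1/4 = 52
  light-blue: 208 × 2/4 = 104
  white: 208 × 1/4 = 52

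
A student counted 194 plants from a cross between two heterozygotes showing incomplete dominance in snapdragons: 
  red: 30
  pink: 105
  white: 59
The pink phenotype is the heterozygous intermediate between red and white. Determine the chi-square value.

With incomplete dominance, a heterozygote × heterozygote cross gives a 1:2:1 phenotypic ratio.
The 1:2:1 ratio has 4 parts, so with N = 194 the expected counts are:
  red: 194 × 1/4 = 48.5
  pink: 194 × 2/4 = 97
  white: 194 × 1/4 = 48.5
χ² = Σ (O − E)² / E
  red: (30 − 48.5)² / 48.5 = 7.0567
  pink: (105 − 97)² / 97 = 0.6598
  white: (59 − 48.5)² / 48.5 = 2.2732
χ² = 7.0567 + 0.6598 + 2.2732 = 9.9897 ≈ 9.990

9.990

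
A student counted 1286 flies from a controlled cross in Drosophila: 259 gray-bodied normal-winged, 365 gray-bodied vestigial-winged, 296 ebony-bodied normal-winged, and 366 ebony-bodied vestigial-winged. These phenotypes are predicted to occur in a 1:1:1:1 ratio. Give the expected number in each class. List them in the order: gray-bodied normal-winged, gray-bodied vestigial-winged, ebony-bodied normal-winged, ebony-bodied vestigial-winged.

321.5, 321.5, 321.5, 321.5

Under the 1:1:1:1 hypothesis (Σ ratio = 4, N = 1286):
  gray-bodied normal-winged: 1286 × 1/4 = 321.5
  gray-bodied vestigial-winged: 1286 × 1/4 = 321.5
  ebony-bodied normal-winged: 1286 × 1/4 = 321.5
  ebony-bodied vestigial-winged: 1286 × 1/4 = 321.5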